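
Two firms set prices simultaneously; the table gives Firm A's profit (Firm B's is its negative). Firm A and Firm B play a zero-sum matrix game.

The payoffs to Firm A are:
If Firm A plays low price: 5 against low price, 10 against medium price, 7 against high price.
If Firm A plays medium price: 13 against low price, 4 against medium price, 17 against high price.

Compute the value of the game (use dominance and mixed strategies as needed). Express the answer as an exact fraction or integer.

Column high price is strictly dominated by low price for Firm B (it gives Firm A more in every row).
The remaining 2×2 game on (low price, medium price) × (low price, medium price) has no saddle point. Let Firm A play low price with probability p; indifference gives 5p + 13(1−p) = 10p + 4(1−p), so p = 9/14.
Similarly Firm B's optimal q on low price is 3/7, and the value is 5·(3/7) + (10)·(4/7) = 55/7.

55/7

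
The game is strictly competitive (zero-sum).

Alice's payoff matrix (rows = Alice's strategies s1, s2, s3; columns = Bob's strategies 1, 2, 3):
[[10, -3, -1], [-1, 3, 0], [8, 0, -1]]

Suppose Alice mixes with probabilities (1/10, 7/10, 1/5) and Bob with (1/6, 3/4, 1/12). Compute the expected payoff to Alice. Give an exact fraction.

Against (1/6, 3/4, 1/12), each row's expected payoff is s1: -2/3; s2: 25/12; s3: 5/4.
Taking the (1/10, 7/10, 1/5)-weighted average: (1/10)·(-2/3) + (7/10)·(25/12) + (1/5)·(5/4) = 197/120.

197/120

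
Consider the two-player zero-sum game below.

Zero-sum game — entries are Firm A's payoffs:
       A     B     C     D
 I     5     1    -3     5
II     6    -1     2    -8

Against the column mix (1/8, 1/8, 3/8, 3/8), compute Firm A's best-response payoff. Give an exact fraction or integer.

I: (5)·(1/8) + (1)·(1/8) + (-3)·(3/8) + (5)·(3/8) = 3/2.
II: (6)·(1/8) + (-1)·(1/8) + (2)·(3/8) + (-8)·(3/8) = -13/8.
The best pure response is I with expected payoff 3/2.

3/2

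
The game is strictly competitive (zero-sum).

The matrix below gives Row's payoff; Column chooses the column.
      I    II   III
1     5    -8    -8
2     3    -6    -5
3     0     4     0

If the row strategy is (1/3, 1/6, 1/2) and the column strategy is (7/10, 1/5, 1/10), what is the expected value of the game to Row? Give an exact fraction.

5/6

Against (7/10, 1/5, 1/10), each row's expected payoff is 1: 11/10; 2: 2/5; 3: 4/5.
Taking the (1/3, 1/6, 1/2)-weighted average: (1/3)·(11/10) + (1/6)·(2/5) + (1/2)·(4/5) = 5/6.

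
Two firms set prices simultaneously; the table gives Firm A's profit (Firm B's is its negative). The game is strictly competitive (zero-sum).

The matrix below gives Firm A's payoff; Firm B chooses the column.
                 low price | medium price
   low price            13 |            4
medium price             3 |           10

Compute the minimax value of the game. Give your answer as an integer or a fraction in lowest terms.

Row minima are 4 and 3, so Firm A's maximin is 4; column maxima are 13 and 10, so Firm B's minimax is 10. These differ, so the equilibrium is in mixed strategies.
Let Firm A play low price with probability p. Firm B is indifferent when 13p + 3(1−p) = 4p + 10(1−p), giving p = 7/16.
Let Firm B play low price with probability q. Firm A is indifferent when 13q + 4(1−q) = 3q + 10(1−q), giving q = 3/8.
The value is 13·(3/8) + (4)·(5/8) = 59/8.

59/8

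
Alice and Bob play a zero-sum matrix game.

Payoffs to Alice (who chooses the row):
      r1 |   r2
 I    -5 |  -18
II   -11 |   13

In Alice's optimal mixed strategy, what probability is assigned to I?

24/37

Row minima are -18 and -11, so Alice's maximin is -11; column maxima are -5 and 13, so Bob's minimax is -5. These differ, so the equilibrium is in mixed strategies.
Let Alice play I with probability p. Bob is indifferent when −5p − 11(1−p) = −18p + 13(1−p), giving p = 24/37.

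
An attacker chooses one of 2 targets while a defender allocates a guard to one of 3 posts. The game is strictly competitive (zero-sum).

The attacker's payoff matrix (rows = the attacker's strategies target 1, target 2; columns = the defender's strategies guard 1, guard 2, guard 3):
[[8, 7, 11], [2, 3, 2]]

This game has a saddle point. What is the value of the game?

7

Row minima: 7, 2 → the attacker's maximin is 7.
Column maxima: 8, 7, 11 → the defender's minimax is 7.
They coincide at (target 1, guard 2), so the value is 7.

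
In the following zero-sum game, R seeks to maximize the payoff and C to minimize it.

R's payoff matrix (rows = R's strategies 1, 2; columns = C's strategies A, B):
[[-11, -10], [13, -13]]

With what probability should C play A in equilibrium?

Row minima are -11 and -13, so R's maximin is -11; column maxima are 13 and -10, so C's minimax is -10. These differ, so the equilibrium is in mixed strategies.
Let C play A with probability q. R is indifferent when −11q − 10(1−q) = 13q − 13(1−q), giving q = 1/9.

1/9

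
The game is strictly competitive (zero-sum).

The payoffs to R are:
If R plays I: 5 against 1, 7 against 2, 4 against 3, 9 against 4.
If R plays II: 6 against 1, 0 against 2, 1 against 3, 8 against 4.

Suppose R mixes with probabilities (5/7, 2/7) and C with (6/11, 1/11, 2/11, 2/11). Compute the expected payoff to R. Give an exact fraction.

423/77

Against (6/11, 1/11, 2/11, 2/11), each row's expected payoff is I: 63/11; II: 54/11.
Taking the (5/7, 2/7)-weighted average: (5/7)·(63/11) + (2/7)·(54/11) = 423/77.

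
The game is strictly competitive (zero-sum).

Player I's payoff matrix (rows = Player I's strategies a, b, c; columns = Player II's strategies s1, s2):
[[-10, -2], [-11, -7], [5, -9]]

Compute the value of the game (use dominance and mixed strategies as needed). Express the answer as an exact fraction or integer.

-50/11

Row b is strictly dominated by row a, so Player I never plays it.
The remaining 2×2 game on (a, c) × (s1, s2) has no saddle point. Let Player I play a with probability p; indifference gives −10p + 5(1−p) = −2p − 9(1−p), so p = 7/11.
Similarly Player II's optimal q on s1 is 7/22, and the value is -10·(7/22) + (-2)·(15/22) = -50/11.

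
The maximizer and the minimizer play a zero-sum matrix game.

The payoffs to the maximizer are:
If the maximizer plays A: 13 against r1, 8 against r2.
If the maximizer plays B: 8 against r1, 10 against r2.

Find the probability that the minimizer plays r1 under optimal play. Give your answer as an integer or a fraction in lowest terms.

Row minima are 8 and 8, so the maximizer's maximin is 8; column maxima are 13 and 10, so the minimizer's minimax is 10. These differ, so the equilibrium is in mixed strategies.
Let the minimizer play r1 with probability q. The maximizer is indifferent when 13q + 8(1−q) = 8q + 10(1−q), giving q = 2/7.

2/7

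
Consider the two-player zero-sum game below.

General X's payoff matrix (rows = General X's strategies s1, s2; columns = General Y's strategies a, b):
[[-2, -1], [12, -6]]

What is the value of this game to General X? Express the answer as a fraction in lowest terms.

-24/19

Row minima are -2 and -6, so General X's maximin is -2; column maxima are 12 and -1, so General Y's minimax is -1. These differ, so the equilibrium is in mixed strategies.
Let General X play s1 with probability p. General Y is indifferent when −2p + 12(1−p) = −p − 6(1−p), giving p = 18/19.
Let General Y play a with probability q. General X is indifferent when −2q − (1−q) = 12q − 6(1−q), giving q = 5/19.
The value is -2·(5/19) + (-1)·(14/19) = -24/19.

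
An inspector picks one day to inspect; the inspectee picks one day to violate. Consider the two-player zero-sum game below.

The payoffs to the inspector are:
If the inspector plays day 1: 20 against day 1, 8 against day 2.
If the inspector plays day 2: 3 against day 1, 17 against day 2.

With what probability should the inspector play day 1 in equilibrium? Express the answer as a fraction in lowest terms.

Row minima are 8 and 3, so the inspector's maximin is 8; column maxima are 20 and 17, so the inspectee's minimax is 17. These differ, so the equilibrium is in mixed strategies.
Let the inspector play day 1 with probability p. The inspectee is indifferent when 20p + 3(1−p) = 8p + 17(1−p), giving p = 7/13.

7/13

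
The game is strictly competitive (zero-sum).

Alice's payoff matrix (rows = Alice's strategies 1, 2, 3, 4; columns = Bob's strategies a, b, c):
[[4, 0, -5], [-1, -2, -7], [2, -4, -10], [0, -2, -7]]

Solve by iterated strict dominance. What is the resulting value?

-5

Row 4 is strictly dominated by row 1 (4>0, 0>-2, -5>-7); eliminate 4.
Column a is strictly dominated by b for Bob (0<4, -2<-1, -4<2); eliminate a.
Column b is strictly dominated by c for Bob (-5<0, -7<-2, -10<-4); eliminate b.
Row 3 is strictly dominated by row 1 (-5>-10); eliminate 3.
Row 2 is strictly dominated by row 1 (-5>-7); eliminate 2.
Only (1, c) remains, with payoff -5.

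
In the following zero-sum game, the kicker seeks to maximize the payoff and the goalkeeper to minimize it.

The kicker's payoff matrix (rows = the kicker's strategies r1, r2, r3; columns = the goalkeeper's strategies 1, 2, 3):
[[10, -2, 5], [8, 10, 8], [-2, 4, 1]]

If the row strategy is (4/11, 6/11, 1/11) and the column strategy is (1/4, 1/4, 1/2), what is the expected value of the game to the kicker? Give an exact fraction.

Against (1/4, 1/4, 1/2), each row's expected payoff is r1: 9/2; r2: 17/2; r3: 1.
Taking the (4/11, 6/11, 1/11)-weighted average: (4/11)·(9/2) + (6/11)·(17/2) + (1/11)·(1) = 70/11.

70/11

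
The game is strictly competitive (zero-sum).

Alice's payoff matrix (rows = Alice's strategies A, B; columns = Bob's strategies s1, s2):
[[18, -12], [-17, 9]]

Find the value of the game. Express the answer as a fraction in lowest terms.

-3/4

Row minima are -12 and -17, so Alice's maximin is -12; column maxima are 18 and 9, so Bob's minimax is 9. These differ, so the equilibrium is in mixed strategies.
Let Alice play A with probability p. Bob is indifferent when 18p − 17(1−p) = −12p + 9(1−p), giving p = 13/28.
Let Bob play s1 with probability q. Alice is indifferent when 18q − 12(1−q) = −17q + 9(1−q), giving q = 3/8.
The value is 18·(3/8) + (-12)·(5/8) = -3/4.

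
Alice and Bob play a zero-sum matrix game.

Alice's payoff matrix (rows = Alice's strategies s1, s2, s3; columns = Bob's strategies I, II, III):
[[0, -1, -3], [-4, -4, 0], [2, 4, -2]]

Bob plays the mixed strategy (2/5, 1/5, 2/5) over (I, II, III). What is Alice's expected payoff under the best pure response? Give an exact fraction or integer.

s1: (0)·(2/5) + (-1)·(1/5) + (-3)·(2/5) = -7/5.
s2: (-4)·(2/5) + (-4)·(1/5) + (0)·(2/5) = -12/5.
s3: (2)·(2/5) + (4)·(1/5) + (-2)·(2/5) = 4/5.
The best pure response is s3 with expected payoff 4/5.

4/5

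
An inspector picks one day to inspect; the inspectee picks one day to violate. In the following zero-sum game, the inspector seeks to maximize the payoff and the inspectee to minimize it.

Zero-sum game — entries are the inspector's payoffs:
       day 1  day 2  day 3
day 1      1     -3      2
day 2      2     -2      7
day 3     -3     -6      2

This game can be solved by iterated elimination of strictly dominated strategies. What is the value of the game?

Row day 3 is strictly dominated by row day 2 (2>-3, -2>-6, 7>2); eliminate day 3.
Row day 1 is strictly dominated by row day 2 (2>1, -2>-3, 7>2); eliminate day 1.
Column day 1 is strictly dominated by day 2 for the inspectee (-2<2); eliminate day 1.
Column day 3 is strictly dominated by day 2 for the inspectee (-2<7); eliminate day 3.
Only (day 2, day 2) remains, with payoff -2.

-2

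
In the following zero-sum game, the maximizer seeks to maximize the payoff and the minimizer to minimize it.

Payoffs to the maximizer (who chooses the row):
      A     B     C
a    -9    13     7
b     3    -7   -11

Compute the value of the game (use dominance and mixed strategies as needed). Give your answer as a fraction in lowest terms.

Column B is strictly dominated by C for the minimizer (it gives the maximizer more in every row).
The remaining 2×2 game on (a, b) × (A, C) has no saddle point. Let the maximizer play a with probability p; indifference gives −9p + 3(1−p) = 7p − 11(1−p), so p = 7/15.
Similarly the minimizer's optimal q on A is 3/5, and the value is -9·(3/5) + (7)·(2/5) = -13/5.

-13/5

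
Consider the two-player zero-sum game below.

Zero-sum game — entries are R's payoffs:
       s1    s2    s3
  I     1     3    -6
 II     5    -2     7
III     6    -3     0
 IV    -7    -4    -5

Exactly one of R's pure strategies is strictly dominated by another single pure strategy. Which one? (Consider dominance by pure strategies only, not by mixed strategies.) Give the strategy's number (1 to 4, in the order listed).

Compare IV with II: 5 > -7, -2 > -4, 7 > -5.
So II strictly dominates IV for R; IV is strictly dominated.

4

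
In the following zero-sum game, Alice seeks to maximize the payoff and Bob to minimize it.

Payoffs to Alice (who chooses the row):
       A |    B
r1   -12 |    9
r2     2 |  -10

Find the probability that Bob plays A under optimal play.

19/33

Row minima are -12 and -10, so Alice's maximin is -10; column maxima are 2 and 9, so Bob's minimax is 2. These differ, so the equilibrium is in mixed strategies.
Let Bob play A with probability q. Alice is indifferent when −12q + 9(1−q) = 2q − 10(1−q), giving q = 19/33.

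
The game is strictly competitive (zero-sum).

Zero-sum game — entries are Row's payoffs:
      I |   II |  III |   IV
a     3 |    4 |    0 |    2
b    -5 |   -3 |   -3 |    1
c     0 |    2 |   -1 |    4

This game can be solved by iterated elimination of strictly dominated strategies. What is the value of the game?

0

Column IV is strictly dominated by III for Column (0<2, -3<1, -1<4); eliminate IV.
Row b is strictly dominated by row a (3>-5, 4>-3, 0>-3); eliminate b.
Column I is strictly dominated by III for Column (0<3, -1<0); eliminate I.
Column II is strictly dominated by III for Column (0<4, -1<2); eliminate II.
Row c is strictly dominated by row a (0>-1); eliminate c.
Only (a, III) remains, with payoff 0.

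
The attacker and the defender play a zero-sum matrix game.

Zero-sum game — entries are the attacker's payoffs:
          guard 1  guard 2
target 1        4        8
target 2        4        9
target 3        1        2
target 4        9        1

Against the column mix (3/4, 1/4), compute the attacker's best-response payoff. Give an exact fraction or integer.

7

target 1: (4)·(3/4) + (8)·(1/4) = 5.
target 2: (4)·(3/4) + (9)·(1/4) = 21/4.
target 3: (1)·(3/4) + (2)·(1/4) = 5/4.
target 4: (9)·(3/4) + (1)·(1/4) = 7.
The best pure response is target 4 with expected payoff 7.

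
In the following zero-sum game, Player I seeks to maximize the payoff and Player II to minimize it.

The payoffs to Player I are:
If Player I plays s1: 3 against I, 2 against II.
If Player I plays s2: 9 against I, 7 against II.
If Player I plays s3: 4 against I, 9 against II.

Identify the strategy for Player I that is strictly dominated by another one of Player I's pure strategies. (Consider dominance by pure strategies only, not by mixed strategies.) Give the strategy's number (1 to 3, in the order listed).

1

Compare s1 with s2: 9 > 3, 7 > 2.
So s2 strictly dominates s1 for Player I; s1 is strictly dominated.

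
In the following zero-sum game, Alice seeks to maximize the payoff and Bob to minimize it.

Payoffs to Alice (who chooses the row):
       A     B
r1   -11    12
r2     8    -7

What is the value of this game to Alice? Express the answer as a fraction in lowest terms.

1/2

Row minima are -11 and -7, so Alice's maximin is -7; column maxima are 8 and 12, so Bob's minimax is 8. These differ, so the equilibrium is in mixed strategies.
Let Alice play r1 with probability p. Bob is indifferent when −11p + 8(1−p) = 12p − 7(1−p), giving p = 15/38.
Let Bob play A with probability q. Alice is indifferent when −11q + 12(1−q) = 8q − 7(1−q), giving q = 1/2.
The value is -11·(1/2) + (12)·(1/2) = 1/2.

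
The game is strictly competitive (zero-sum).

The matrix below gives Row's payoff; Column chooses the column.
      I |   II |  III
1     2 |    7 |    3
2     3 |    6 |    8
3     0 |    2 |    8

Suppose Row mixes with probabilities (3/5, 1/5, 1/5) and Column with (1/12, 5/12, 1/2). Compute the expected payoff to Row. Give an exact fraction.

Against (1/12, 5/12, 1/2), each row's expected payoff is 1: 55/12; 2: 27/4; 3: 29/6.
Taking the (3/5, 1/5, 1/5)-weighted average: (3/5)·(55/12) + (1/5)·(27/4) + (1/5)·(29/6) = 76/15.

76/15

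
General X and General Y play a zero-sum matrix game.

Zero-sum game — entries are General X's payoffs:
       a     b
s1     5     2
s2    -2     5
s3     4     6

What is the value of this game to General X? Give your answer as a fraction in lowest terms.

22/5

Row s2 is strictly dominated by row s3, so General X never plays it.
The remaining 2×2 game on (s1, s3) × (a, b) has no saddle point. Let General X play s1 with probability p; indifference gives 5p + 4(1−p) = 2p + 6(1−p), so p = 2/5.
Similarly General Y's optimal q on a is 4/5, and the value is 5·(4/5) + (2)·(1/5) = 22/5.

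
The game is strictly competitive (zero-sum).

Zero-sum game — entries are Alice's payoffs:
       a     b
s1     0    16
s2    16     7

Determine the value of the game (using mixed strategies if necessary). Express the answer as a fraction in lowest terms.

256/25

Row minima are 0 and 7, so Alice's maximin is 7; column maxima are 16 and 16, so Bob's minimax is 16. These differ, so the equilibrium is in mixed strategies.
Let Alice play s1 with probability p. Bob is indifferent when 16(1−p) = 16p + 7(1−p), giving p = 9/25.
Let Bob play a with probability q. Alice is indifferent when 16(1−q) = 16q + 7(1−q), giving q = 9/25.
The value is 0·(9/25) + (16)·(16/25) = 256/25.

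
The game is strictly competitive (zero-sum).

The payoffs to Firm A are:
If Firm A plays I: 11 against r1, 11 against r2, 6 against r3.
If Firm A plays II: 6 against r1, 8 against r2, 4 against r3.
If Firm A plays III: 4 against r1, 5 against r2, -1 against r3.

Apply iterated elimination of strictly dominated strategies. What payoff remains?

6

Column r2 is strictly dominated by r3 for Firm B (6<11, 4<8, -1<5); eliminate r2.
Row III is strictly dominated by row I (11>4, 6>-1); eliminate III.
Column r1 is strictly dominated by r3 for Firm B (6<11, 4<6); eliminate r1.
Row II is strictly dominated by row I (6>4); eliminate II.
Only (I, r3) remains, with payoff 6.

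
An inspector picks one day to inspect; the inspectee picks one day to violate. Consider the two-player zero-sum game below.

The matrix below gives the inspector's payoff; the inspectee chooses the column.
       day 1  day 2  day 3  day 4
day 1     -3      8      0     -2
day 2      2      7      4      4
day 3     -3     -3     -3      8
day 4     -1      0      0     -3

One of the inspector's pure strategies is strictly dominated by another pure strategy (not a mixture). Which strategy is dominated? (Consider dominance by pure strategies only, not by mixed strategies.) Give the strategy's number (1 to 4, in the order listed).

4

Compare day 4 with day 2: 2 > -1, 7 > 0, 4 > 0, 4 > -3.
So day 2 strictly dominates day 4 for the inspector; day 4 is strictly dominated.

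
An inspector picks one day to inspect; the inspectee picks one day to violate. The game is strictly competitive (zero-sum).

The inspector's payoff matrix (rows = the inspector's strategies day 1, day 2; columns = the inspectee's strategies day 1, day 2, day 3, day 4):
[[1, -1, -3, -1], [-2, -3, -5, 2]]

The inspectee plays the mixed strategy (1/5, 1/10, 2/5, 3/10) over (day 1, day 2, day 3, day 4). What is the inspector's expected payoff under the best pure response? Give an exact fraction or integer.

-7/5

day 1: (1)·(1/5) + (-1)·(1/10) + (-3)·(2/5) + (-1)·(3/10) = -7/5.
day 2: (-2)·(1/5) + (-3)·(1/10) + (-5)·(2/5) + (2)·(3/10) = -21/10.
The best pure response is day 1 with expected payoff -7/5.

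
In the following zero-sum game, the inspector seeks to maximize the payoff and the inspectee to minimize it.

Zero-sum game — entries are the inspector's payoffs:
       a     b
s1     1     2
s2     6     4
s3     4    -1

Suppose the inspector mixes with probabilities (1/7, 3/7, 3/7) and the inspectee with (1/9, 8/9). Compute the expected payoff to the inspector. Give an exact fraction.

17/9

Against (1/9, 8/9), each row's expected payoff is s1: 17/9; s2: 38/9; s3: -4/9.
Taking the (1/7, 3/7, 3/7)-weighted average: (1/7)·(17/9) + (3/7)·(38/9) + (3/7)·(-4/9) = 17/9.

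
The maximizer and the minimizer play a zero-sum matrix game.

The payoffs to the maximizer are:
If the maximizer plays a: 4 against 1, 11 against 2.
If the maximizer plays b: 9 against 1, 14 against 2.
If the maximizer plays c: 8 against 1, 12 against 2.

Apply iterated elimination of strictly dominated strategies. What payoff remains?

Column 2 is strictly dominated by 1 for the minimizer (4<11, 9<14, 8<12); eliminate 2.
Row a is strictly dominated by row b (9>4); eliminate a.
Row c is strictly dominated by row b (9>8); eliminate c.
Only (b, 1) remains, with payoff 9.

9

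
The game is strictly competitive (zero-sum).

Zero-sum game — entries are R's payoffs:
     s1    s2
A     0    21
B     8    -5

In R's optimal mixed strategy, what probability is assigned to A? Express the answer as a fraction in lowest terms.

13/34

Row minima are 0 and -5, so R's maximin is 0; column maxima are 8 and 21, so C's minimax is 8. These differ, so the equilibrium is in mixed strategies.
Let R play A with probability p. C is indifferent when 8(1−p) = 21p − 5(1−p), giving p = 13/34.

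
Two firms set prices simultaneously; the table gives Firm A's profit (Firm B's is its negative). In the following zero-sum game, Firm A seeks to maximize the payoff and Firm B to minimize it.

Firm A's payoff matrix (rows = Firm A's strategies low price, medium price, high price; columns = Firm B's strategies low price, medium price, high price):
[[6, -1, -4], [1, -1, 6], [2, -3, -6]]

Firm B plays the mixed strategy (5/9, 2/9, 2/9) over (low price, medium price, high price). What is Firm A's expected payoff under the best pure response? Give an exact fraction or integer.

low price: (6)·(5/9) + (-1)·(2/9) + (-4)·(2/9) = 20/9.
medium price: (1)·(5/9) + (-1)·(2/9) + (6)·(2/9) = 5/3.
high price: (2)·(5/9) + (-3)·(2/9) + (-6)·(2/9) = -8/9.
The best pure response is low price with expected payoff 20/9.

20/9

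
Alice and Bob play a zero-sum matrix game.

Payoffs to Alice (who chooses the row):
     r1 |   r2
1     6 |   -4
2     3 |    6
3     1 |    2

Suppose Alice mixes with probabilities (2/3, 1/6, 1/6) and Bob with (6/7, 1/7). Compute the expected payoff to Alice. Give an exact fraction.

80/21

Against (6/7, 1/7), each row's expected payoff is 1: 32/7; 2: 24/7; 3: 8/7.
Taking the (2/3, 1/6, 1/6)-weighted average: (2/3)·(32/7) + (1/6)·(24/7) + (1/6)·(8/7) = 80/21.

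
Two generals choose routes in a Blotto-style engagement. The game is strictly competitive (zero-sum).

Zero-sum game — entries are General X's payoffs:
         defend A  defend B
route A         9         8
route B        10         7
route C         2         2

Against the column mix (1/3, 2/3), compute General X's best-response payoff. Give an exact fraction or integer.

25/3

route A: (9)·(1/3) + (8)·(2/3) = 25/3.
route B: (10)·(1/3) + (7)·(2/3) = 8.
route C: (2)·(1/3) + (2)·(2/3) = 2.
The best pure response is route A with expected payoff 25/3.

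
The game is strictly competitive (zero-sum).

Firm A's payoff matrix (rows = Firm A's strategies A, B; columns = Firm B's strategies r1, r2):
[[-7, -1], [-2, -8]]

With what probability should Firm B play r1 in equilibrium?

7/12

Row minima are -7 and -8, so Firm A's maximin is -7; column maxima are -2 and -1, so Firm B's minimax is -2. These differ, so the equilibrium is in mixed strategies.
Let Firm B play r1 with probability q. Firm A is indifferent when −7q − (1−q) = −2q − 8(1−q), giving q = 7/12.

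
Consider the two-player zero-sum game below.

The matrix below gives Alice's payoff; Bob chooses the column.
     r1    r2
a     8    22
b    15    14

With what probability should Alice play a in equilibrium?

Row minima are 8 and 14, so Alice's maximin is 14; column maxima are 15 and 22, so Bob's minimax is 15. These differ, so the equilibrium is in mixed strategies.
Let Alice play a with probability p. Bob is indifferent when 8p + 15(1−p) = 22p + 14(1−p), giving p = 1/15.

1/15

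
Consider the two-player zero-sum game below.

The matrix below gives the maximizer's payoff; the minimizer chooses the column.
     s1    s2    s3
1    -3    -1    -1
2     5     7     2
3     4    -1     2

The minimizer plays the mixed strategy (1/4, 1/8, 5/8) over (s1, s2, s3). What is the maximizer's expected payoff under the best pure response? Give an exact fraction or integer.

27/8

1: (-3)·(1/4) + (-1)·(1/8) + (-1)·(5/8) = -3/2.
2: (5)·(1/4) + (7)·(1/8) + (2)·(5/8) = 27/8.
3: (4)·(1/4) + (-1)·(1/8) + (2)·(5/8) = 17/8.
The best pure response is 2 with expected payoff 27/8.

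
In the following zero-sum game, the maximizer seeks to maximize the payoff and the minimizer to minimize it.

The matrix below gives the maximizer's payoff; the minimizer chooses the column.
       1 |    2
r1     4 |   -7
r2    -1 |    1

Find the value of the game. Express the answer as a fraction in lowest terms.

Row minima are -7 and -1, so the maximizer's maximin is -1; column maxima are 4 and 1, so the minimizer's minimax is 1. These differ, so the equilibrium is in mixed strategies.
Let the maximizer play r1 with probability p. The minimizer is indifferent when 4p − (1−p) = −7p + (1−p), giving p = 2/13.
Let the minimizer play 1 with probability q. The maximizer is indifferent when 4q − 7(1−q) = −q + (1−q), giving q = 8/13.
The value is 4·(8/13) + (-7)·(5/13) = -3/13.

-3/13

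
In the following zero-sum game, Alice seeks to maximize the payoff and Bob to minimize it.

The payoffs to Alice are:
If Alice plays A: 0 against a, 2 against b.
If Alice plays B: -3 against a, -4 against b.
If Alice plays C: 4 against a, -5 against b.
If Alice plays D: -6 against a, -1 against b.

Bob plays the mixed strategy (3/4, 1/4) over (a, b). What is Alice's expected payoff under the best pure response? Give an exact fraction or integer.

7/4

A: (0)·(3/4) + (2)·(1/4) = 1/2.
B: (-3)·(3/4) + (-4)·(1/4) = -13/4.
C: (4)·(3/4) + (-5)·(1/4) = 7/4.
D: (-6)·(3/4) + (-1)·(1/4) = -19/4.
The best pure response is C with expected payoff 7/4.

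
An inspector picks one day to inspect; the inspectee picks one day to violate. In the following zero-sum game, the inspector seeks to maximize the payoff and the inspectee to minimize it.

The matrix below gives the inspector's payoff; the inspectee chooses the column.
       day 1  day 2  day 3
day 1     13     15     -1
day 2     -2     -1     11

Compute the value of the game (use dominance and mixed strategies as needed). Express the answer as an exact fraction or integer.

47/9

Column day 2 is strictly dominated by day 1 for the inspectee (it gives the inspector more in every row).
The remaining 2×2 game on (day 1, day 2) × (day 1, day 3) has no saddle point. Let the inspector play day 1 with probability p; indifference gives 13p − 2(1−p) = −p + 11(1−p), so p = 13/27.
Similarly the inspectee's optimal q on day 1 is 4/9, and the value is 13·(4/9) + (-1)·(5/9) = 47/9.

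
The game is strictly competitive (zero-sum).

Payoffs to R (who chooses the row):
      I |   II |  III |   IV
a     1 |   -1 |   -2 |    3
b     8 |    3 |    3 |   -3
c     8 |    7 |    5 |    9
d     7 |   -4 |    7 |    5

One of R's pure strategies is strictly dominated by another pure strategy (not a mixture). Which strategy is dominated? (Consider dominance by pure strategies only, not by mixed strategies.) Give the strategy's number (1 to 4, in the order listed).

Compare a with c: 8 > 1, 7 > -1, 5 > -2, 9 > 3.
So c strictly dominates a for R; a is strictly dominated.

1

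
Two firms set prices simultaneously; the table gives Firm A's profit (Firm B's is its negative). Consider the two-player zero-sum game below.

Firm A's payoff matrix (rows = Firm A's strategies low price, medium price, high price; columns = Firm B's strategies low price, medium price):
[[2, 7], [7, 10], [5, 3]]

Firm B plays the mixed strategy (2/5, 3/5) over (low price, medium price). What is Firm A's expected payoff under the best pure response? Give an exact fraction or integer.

44/5

low price: (2)·(2/5) + (7)·(3/5) = 5.
medium price: (7)·(2/5) + (10)·(3/5) = 44/5.
high price: (5)·(2/5) + (3)·(3/5) = 19/5.
The best pure response is medium price with expected payoff 44/5.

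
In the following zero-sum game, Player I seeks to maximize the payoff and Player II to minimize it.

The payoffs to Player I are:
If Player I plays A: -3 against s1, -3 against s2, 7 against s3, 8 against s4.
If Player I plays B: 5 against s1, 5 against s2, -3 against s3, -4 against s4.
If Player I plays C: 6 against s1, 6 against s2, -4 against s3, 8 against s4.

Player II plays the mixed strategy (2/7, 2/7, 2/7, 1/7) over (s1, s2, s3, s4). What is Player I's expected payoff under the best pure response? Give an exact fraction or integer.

24/7

A: (-3)·(2/7) + (-3)·(2/7) + (7)·(2/7) + (8)·(1/7) = 10/7.
B: (5)·(2/7) + (5)·(2/7) + (-3)·(2/7) + (-4)·(1/7) = 10/7.
C: (6)·(2/7) + (6)·(2/7) + (-4)·(2/7) + (8)·(1/7) = 24/7.
The best pure response is C with expected payoff 24/7.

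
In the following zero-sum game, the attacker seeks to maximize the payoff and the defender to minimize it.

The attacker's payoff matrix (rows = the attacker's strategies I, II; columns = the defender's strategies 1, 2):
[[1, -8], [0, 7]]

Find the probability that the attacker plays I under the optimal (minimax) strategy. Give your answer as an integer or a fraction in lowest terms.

Row minima are -8 and 0, so the attacker's maximin is 0; column maxima are 1 and 7, so the defender's minimax is 1. These differ, so the equilibrium is in mixed strategies.
Let the attacker play I with probability p. The defender is indifferent when p = −8p + 7(1−p), giving p = 7/16.

7/16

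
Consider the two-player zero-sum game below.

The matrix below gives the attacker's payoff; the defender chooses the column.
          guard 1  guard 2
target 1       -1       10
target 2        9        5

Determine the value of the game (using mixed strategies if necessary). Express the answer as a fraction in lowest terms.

Row minima are -1 and 5, so the attacker's maximin is 5; column maxima are 9 and 10, so the defender's minimax is 9. These differ, so the equilibrium is in mixed strategies.
Let the attacker play target 1 with probability p. The defender is indifferent when −p + 9(1−p) = 10p + 5(1−p), giving p = 4/15.
Let the defender play guard 1 with probability q. The attacker is indifferent when −q + 10(1−q) = 9q + 5(1−q), giving q = 1/3.
The value is -1·(1/3) + (10)·(2/3) = 19/3.

19/3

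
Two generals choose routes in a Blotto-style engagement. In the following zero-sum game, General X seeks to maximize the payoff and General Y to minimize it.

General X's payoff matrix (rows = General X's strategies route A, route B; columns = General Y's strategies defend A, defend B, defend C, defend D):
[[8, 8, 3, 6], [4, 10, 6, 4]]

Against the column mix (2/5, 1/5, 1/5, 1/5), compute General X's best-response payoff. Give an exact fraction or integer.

33/5

route A: (8)·(2/5) + (8)·(1/5) + (3)·(1/5) + (6)·(1/5) = 33/5.
route B: (4)·(2/5) + (10)·(1/5) + (6)·(1/5) + (4)·(1/5) = 28/5.
The best pure response is route A with expected payoff 33/5.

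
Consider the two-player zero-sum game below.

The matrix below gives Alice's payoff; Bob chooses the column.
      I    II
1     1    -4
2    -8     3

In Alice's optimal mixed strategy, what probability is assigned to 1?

Row minima are -4 and -8, so Alice's maximin is -4; column maxima are 1 and 3, so Bob's minimax is 1. These differ, so the equilibrium is in mixed strategies.
Let Alice play 1 with probability p. Bob is indifferent when p − 8(1−p) = −4p + 3(1−p), giving p = 11/16.

11/16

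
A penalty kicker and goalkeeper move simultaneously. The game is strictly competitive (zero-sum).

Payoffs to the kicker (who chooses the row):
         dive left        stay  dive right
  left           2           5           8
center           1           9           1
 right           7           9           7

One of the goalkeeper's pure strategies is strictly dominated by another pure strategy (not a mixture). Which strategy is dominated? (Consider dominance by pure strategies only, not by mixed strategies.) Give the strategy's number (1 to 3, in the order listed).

2

The goalkeeper prefers columns that give the kicker less. Compare stay with dive left: 2 < 5, 1 < 9, 7 < 9.
So dive left strictly dominates stay for the goalkeeper; stay is strictly dominated.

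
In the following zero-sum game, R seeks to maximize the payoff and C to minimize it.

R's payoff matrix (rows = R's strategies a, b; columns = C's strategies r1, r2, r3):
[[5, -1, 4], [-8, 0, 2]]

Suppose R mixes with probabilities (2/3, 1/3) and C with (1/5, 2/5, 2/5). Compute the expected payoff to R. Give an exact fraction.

Against (1/5, 2/5, 2/5), each row's expected payoff is a: 11/5; b: -4/5.
Taking the (2/3, 1/3)-weighted average: (2/3)·(11/5) + (1/3)·(-4/5) = 6/5.

6/5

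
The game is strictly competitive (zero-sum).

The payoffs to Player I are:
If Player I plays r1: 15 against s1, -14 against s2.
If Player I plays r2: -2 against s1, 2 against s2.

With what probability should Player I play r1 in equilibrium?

4/33

Row minima are -14 and -2, so Player I's maximin is -2; column maxima are 15 and 2, so Player II's minimax is 2. These differ, so the equilibrium is in mixed strategies.
Let Player I play r1 with probability p. Player II is indifferent when 15p − 2(1−p) = −14p + 2(1−p), giving p = 4/33.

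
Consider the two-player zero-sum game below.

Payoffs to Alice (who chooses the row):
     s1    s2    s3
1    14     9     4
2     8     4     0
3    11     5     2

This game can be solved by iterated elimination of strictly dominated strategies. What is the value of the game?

Column s1 is strictly dominated by s2 for Bob (9<14, 4<8, 5<11); eliminate s1.
Column s2 is strictly dominated by s3 for Bob (4<9, 0<4, 2<5); eliminate s2.
Row 3 is strictly dominated by row 1 (4>2); eliminate 3.
Row 2 is strictly dominated by row 1 (4>0); eliminate 2.
Only (1, s3) remains, with payoff 4.

4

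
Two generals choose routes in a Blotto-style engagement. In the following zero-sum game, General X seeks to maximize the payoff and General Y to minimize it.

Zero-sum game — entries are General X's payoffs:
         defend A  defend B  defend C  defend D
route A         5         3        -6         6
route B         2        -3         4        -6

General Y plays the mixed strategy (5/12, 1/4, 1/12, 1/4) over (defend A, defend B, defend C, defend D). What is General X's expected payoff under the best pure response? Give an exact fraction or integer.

23/6

route A: (5)·(5/12) + (3)·(1/4) + (-6)·(1/12) + (6)·(1/4) = 23/6.
route B: (2)·(5/12) + (-3)·(1/4) + (4)·(1/12) + (-6)·(1/4) = -13/12.
The best pure response is route A with expected payoff 23/6.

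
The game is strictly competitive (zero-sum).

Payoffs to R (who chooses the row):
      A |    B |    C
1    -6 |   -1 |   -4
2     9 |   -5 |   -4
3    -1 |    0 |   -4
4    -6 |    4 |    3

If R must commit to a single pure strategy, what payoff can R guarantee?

The worst-case payoff for each row is 1: -6, 2: -5, 3: -4, 4: -6.
The best of these is -4.

-4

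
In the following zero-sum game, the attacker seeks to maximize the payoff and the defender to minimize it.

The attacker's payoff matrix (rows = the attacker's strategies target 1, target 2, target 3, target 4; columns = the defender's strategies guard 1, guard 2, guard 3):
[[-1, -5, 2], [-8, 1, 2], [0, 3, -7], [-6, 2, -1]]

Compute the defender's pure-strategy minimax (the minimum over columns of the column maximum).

The worst case (largest entry) in each column is guard 1: 0, guard 2: 3, guard 3: 2.
The best (smallest) of these is 0.

0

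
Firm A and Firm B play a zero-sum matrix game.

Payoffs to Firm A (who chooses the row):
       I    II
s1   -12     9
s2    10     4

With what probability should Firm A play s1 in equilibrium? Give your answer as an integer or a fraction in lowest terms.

Row minima are -12 and 4, so Firm A's maximin is 4; column maxima are 10 and 9, so Firm B's minimax is 9. These differ, so the equilibrium is in mixed strategies.
Let Firm A play s1 with probability p. Firm B is indifferent when −12p + 10(1−p) = 9p + 4(1−p), giving p = 2/9.

2/9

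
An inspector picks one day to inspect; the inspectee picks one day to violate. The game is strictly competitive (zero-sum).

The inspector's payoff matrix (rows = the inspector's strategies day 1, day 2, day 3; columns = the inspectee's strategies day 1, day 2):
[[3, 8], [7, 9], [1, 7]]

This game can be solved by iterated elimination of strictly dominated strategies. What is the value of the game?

7

Row day 1 is strictly dominated by row day 2 (7>3, 9>8); eliminate day 1.
Row day 3 is strictly dominated by row day 2 (7>1, 9>7); eliminate day 3.
Column day 2 is strictly dominated by day 1 for the inspectee (7<9); eliminate day 2.
Only (day 2, day 1) remains, with payoff 7.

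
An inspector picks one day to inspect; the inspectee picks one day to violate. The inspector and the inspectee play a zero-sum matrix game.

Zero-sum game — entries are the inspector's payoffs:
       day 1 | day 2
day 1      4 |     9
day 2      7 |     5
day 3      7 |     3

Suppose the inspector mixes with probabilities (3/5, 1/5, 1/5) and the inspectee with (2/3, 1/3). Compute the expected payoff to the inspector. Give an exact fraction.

29/5

Against (2/3, 1/3), each row's expected payoff is day 1: 17/3; day 2: 19/3; day 3: 17/3.
Taking the (3/5, 1/5, 1/5)-weighted average: (3/5)·(17/3) + (1/5)·(19/3) + (1/5)·(17/3) = 29/5.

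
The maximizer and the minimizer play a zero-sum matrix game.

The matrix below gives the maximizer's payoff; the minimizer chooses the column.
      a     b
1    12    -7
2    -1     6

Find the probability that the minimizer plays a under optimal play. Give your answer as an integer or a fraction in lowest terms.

1/2

Row minima are -7 and -1, so the maximizer's maximin is -1; column maxima are 12 and 6, so the minimizer's minimax is 6. These differ, so the equilibrium is in mixed strategies.
Let the minimizer play a with probability q. The maximizer is indifferent when 12q − 7(1−q) = −q + 6(1−q), giving q = 1/2.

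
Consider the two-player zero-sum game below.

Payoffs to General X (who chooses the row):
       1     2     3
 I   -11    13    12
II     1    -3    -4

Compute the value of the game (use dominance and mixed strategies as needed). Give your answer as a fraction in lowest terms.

Column 2 is strictly dominated by 3 for General Y (it gives General X more in every row).
The remaining 2×2 game on (I, II) × (1, 3) has no saddle point. Let General X play I with probability p; indifference gives −11p + (1−p) = 12p − 4(1−p), so p = 5/28.
Similarly General Y's optimal q on 1 is 4/7, and the value is -11·(4/7) + (12)·(3/7) = -8/7.

-8/7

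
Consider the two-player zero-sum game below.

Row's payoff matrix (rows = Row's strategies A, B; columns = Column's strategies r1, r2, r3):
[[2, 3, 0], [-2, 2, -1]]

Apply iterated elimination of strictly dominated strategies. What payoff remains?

Column r2 is strictly dominated by r1 for Column (2<3, -2<2); eliminate r2.
Row B is strictly dominated by row A (2>-2, 0>-1); eliminate B.
Column r1 is strictly dominated by r3 for Column (0<2); eliminate r1.
Only (A, r3) remains, with payoff 0.

0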